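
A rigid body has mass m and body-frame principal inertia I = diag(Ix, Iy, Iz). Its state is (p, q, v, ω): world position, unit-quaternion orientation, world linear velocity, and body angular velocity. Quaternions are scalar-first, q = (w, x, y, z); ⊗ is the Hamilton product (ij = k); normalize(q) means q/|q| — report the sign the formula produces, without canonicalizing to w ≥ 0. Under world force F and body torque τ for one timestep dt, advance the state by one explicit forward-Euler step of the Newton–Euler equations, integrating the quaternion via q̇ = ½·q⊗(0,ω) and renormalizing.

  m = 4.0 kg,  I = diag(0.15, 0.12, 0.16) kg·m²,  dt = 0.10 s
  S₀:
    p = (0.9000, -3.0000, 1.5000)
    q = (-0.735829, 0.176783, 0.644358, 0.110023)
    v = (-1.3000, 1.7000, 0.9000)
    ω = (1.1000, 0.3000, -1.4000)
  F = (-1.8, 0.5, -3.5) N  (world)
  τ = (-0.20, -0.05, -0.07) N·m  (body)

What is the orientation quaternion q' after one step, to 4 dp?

2q̇ = q⊗(0,ω) = (-0.2337365, -1.7445200, 0.1477728, 0.3744017)
q + ½dt·q⊗(0,ω), renormalized = (-0.7445, 0.0892, 0.6491, 0.1282)

q' = (-0.7445, 0.0892, 0.6491, 0.1282)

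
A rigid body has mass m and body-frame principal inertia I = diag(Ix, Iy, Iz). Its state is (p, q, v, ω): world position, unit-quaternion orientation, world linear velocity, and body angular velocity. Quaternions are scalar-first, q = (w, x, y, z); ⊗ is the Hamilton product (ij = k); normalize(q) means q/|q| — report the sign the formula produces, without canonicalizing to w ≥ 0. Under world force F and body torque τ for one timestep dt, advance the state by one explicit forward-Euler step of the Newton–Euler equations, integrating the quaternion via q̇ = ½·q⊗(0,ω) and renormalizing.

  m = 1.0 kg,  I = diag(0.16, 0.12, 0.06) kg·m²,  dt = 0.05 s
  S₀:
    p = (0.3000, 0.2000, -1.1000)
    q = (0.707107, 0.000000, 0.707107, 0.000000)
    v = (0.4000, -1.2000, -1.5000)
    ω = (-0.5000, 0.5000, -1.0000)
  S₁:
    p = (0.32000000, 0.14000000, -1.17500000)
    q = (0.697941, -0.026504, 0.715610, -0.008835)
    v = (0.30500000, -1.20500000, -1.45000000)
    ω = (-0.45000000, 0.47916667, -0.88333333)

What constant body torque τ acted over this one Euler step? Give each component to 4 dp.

ω₁ − ω₀ = (0.05000000, -0.02083333, 0.11666667)
ω₀×(Iω₀) = (0.0300, 0.0500, 0.0100)
applied torque τ = (0.1900, 0.0000, 0.1500)

τ = (0.1900, 0.0000, 0.1500)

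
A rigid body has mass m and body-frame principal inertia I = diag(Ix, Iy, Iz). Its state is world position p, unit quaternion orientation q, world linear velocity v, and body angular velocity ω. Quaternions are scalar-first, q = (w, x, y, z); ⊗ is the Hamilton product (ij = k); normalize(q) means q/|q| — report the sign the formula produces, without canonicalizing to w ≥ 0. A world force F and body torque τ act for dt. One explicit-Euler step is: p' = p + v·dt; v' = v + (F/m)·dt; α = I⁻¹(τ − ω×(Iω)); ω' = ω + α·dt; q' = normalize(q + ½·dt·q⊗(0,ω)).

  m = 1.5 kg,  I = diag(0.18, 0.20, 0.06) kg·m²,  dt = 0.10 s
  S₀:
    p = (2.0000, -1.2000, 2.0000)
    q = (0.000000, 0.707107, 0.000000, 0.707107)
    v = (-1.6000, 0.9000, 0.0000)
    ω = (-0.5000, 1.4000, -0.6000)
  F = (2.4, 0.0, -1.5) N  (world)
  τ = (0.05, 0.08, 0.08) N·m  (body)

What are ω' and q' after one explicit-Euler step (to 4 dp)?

gyro term ω×Iω = (0.1176, 0.0360, -0.0140)
angular accel α = (-0.3756, 0.2200, 1.5667)
new body rate ω' = (-0.5376, 1.4220, -0.4433)
q⊗(0,ω) = (0.7778177, -0.9899498, 0.0707107, 0.9899498)
q + ½dt·q⊗(0,ω), renormalized = (0.0388, 0.6555, 0.0035, 0.7542)

ω' = (-0.5376, 1.4220, -0.4433)
q' = (0.0388, 0.6555, 0.0035, 0.7542)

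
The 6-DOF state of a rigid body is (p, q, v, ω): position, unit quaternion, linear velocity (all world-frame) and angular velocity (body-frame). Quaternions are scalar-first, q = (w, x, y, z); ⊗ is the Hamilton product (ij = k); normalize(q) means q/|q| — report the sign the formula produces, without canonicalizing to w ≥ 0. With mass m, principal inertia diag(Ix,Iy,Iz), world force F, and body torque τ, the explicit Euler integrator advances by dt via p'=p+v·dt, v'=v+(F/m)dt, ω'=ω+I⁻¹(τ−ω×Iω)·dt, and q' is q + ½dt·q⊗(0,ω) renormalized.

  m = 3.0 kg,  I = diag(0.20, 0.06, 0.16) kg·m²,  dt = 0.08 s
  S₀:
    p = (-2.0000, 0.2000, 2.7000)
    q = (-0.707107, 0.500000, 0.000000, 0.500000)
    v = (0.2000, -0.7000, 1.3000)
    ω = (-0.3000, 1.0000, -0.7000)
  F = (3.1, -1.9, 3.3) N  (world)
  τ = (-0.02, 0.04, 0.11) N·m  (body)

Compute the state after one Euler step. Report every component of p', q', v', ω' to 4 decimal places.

precession coupling ω×(Iω) = (-0.0700, 0.0084, 0.0420)
(τ − ω×Iω)/I = (0.2500, 0.5267, 0.4250)
ω + α·dt = (-0.2800, 1.0421, -0.6660)
2q̇ = q⊗(0,ω) = (0.5000000, -0.2878679, -0.5071070, 0.9949749)
updated quaternion q' = (-0.6862, 0.4879, -0.0203, 0.5391)
p' = p + v·dt = (-1.9840, 0.1440, 2.8040)
v + (F/m)dt = (0.2827, -0.7507, 1.3880)

p' = (-1.9840, 0.1440, 2.8040)
q' = (-0.6862, 0.4879, -0.0203, 0.5391)
v' = (0.2827, -0.7507, 1.3880)
ω' = (-0.2800, 1.0421, -0.6660)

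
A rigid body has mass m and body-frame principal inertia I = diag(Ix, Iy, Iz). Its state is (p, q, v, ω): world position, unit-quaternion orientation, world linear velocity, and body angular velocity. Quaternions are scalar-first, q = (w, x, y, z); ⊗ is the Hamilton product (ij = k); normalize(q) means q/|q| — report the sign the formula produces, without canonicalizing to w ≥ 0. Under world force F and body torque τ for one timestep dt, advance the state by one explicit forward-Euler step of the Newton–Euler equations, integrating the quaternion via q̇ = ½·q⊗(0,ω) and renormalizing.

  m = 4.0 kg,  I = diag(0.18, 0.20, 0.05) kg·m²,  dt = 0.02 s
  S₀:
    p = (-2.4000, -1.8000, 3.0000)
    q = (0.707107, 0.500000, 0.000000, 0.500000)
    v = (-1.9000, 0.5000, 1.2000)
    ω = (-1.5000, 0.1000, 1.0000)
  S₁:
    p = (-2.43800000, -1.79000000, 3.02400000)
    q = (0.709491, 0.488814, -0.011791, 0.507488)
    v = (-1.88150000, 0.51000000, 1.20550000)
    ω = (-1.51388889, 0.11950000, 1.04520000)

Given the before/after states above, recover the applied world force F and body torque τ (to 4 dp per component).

F = (3.7000, 2.0000, 1.1000)
τ = (-0.1400, 0.0000, 0.1100)

rate change Δω = (-0.01388889, 0.01950000, 0.04520000)
τ = I·(Δω/dt) + ω₀×(Iω₀) = (-0.1400, 0.0000, 0.1100)
velocity change Δv = (0.01850000, 0.01000000, 0.00550000)
m·(v₁−v₀)/dt = (3.7000, 2.0000, 1.1000)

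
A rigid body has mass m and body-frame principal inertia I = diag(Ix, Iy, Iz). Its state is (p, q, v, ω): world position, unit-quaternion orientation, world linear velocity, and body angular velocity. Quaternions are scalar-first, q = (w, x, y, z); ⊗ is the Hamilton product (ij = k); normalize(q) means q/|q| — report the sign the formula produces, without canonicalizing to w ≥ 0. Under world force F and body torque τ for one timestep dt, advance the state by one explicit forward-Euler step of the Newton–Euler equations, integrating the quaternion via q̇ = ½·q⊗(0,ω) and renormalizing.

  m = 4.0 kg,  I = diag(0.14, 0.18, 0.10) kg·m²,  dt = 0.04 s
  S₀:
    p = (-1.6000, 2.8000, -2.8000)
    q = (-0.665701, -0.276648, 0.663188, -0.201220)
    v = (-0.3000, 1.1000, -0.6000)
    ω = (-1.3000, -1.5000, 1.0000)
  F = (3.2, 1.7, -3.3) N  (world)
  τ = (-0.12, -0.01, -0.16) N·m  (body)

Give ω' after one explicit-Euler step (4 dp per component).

ω' = (-1.3686, -1.4907, 0.9048)

ω×(Iω) gyroscopic = (0.1200, -0.0520, 0.0780)
(τ − ω×Iω)/I = (-1.7143, 0.2333, -2.3800)
ω' = ω + α·dt = (-1.3686, -1.4907, 0.9048)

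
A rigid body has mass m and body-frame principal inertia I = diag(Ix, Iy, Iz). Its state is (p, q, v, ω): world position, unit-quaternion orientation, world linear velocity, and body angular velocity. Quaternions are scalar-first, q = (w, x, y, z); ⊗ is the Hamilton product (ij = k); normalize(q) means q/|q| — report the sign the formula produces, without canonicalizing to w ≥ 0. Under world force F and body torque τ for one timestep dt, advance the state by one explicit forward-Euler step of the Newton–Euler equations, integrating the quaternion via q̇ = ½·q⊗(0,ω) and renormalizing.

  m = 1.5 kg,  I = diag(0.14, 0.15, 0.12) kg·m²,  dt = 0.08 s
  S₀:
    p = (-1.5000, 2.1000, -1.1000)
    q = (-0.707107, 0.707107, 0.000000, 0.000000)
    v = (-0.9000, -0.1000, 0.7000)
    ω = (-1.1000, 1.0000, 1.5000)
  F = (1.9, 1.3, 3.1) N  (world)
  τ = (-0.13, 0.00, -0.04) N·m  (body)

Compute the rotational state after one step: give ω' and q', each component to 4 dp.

ω×(Iω) gyroscopic = (-0.0450, -0.0330, -0.0110)
α = I⁻¹(τ − ω×Iω) = (-0.6071, 0.2200, -0.2417)
ω' = ω + α·dt = (-1.1486, 1.0176, 1.4807)
2q̇ = q⊗(0,ω) = (0.7778177, 0.7778177, -1.7677675, -0.3535535)
q + ½dt·q⊗(0,ω), renormalized = (-0.6736, 0.7356, -0.0705, -0.0141)

ω' = (-1.1486, 1.0176, 1.4807)
q' = (-0.6736, 0.7356, -0.0705, -0.0141)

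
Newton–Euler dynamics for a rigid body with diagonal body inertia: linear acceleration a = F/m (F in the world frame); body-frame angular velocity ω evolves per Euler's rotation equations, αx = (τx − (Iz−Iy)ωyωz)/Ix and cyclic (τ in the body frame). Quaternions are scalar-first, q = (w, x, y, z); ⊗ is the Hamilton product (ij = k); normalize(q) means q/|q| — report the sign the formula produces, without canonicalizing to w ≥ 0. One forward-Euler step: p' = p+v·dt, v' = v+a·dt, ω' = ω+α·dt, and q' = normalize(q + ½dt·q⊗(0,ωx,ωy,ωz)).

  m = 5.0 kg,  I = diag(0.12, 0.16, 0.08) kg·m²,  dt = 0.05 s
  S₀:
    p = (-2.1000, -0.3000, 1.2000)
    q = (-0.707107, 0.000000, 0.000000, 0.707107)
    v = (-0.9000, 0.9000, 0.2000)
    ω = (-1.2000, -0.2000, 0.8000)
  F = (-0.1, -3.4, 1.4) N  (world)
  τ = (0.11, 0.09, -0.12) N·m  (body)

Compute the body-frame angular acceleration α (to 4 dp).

α = (0.8100, 0.8025, -1.6200)

gyro term ω×Iω = (0.0128, -0.0384, 0.0096)
angular accel α = (0.8100, 0.8025, -1.6200)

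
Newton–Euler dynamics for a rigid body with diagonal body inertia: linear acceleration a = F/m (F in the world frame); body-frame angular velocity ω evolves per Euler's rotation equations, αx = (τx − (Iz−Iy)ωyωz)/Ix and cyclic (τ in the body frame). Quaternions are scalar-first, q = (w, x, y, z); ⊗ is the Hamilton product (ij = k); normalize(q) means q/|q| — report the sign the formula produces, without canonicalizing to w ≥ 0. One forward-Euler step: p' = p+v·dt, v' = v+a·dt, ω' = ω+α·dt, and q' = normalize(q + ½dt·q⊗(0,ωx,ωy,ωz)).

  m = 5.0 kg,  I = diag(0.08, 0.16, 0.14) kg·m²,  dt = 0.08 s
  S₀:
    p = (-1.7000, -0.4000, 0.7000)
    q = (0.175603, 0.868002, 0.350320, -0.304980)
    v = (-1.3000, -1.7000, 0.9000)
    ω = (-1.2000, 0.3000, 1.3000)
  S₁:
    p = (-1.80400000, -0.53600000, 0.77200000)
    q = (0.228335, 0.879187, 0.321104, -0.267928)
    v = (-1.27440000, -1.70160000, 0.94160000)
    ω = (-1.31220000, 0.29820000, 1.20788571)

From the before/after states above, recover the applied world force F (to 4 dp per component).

v₁ − v₀ = (0.02560000, -0.00160000, 0.04160000)
m·(v₁−v₀)/dt = (1.6000, -0.1000, 2.6000)

F = (1.6000, -0.1000, 2.6000)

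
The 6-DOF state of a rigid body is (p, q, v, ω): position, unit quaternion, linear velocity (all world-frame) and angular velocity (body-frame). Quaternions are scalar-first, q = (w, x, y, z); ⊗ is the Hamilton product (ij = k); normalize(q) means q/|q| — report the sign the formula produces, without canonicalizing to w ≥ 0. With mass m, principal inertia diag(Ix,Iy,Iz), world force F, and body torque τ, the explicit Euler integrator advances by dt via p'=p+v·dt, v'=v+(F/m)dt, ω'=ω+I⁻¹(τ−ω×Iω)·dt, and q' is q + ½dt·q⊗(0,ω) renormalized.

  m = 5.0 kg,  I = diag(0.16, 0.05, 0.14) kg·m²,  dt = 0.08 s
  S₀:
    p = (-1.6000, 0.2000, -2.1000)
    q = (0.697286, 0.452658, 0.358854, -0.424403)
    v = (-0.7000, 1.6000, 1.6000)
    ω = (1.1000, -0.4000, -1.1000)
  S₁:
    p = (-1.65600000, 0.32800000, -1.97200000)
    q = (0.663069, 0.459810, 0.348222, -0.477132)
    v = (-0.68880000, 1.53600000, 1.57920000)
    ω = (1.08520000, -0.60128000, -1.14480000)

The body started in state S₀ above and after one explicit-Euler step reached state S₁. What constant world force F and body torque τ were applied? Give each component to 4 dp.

F = (0.7000, -4.0000, -1.3000)
τ = (0.0100, -0.1500, -0.0300)

ω₁ − ω₀ = (-0.01480000, -0.20128000, -0.04480000)
precession coupling = (0.0396, -0.0242, 0.0484)
I·α + gyro = (0.0100, -0.1500, -0.0300)
Δv = v₁−v₀ = (0.01120000, -0.06400000, -0.02080000)
m·(v₁−v₀)/dt = (0.7000, -4.0000, -1.3000)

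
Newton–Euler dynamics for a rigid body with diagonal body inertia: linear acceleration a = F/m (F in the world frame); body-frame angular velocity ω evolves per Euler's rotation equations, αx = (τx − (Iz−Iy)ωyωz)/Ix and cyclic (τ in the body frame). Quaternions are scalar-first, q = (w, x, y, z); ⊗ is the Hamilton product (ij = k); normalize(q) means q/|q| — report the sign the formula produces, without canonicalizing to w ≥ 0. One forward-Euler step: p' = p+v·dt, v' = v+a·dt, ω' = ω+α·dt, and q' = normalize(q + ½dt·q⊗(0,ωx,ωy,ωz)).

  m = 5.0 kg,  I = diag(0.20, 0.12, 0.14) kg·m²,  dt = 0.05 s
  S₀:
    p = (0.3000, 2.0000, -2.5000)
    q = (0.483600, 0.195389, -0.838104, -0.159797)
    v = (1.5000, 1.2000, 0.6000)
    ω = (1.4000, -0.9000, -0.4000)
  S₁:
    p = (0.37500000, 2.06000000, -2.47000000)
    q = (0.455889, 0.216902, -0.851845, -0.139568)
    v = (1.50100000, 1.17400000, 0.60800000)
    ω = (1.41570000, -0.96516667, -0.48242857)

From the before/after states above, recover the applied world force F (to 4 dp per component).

v₁ − v₀ = (0.00100000, -0.02600000, 0.00800000)
applied force F = (0.1000, -2.6000, 0.8000)

F = (0.1000, -2.6000, 0.8000)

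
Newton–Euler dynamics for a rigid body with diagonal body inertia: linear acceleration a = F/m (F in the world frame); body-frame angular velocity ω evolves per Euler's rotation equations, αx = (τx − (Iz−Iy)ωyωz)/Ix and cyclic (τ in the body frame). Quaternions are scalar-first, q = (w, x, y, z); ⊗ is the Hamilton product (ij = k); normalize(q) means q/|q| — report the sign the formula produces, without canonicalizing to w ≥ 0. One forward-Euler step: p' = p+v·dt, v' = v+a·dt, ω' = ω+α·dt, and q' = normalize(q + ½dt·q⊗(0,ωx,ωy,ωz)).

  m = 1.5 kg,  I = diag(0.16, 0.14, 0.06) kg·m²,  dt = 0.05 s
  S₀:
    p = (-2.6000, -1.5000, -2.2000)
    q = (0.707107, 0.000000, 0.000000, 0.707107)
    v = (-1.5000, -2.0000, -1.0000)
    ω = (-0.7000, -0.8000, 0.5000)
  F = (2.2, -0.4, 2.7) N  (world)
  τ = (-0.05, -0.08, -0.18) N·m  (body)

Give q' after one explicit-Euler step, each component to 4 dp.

q' = (0.6980, 0.0018, -0.0265, 0.7156)

Hamilton product q⊗(0,ω) = (-0.3535535, 0.0707107, -1.0606605, 0.3535535)
q + ½dt·q⊗(0,ω), renormalized = (0.6980, 0.0018, -0.0265, 0.7156)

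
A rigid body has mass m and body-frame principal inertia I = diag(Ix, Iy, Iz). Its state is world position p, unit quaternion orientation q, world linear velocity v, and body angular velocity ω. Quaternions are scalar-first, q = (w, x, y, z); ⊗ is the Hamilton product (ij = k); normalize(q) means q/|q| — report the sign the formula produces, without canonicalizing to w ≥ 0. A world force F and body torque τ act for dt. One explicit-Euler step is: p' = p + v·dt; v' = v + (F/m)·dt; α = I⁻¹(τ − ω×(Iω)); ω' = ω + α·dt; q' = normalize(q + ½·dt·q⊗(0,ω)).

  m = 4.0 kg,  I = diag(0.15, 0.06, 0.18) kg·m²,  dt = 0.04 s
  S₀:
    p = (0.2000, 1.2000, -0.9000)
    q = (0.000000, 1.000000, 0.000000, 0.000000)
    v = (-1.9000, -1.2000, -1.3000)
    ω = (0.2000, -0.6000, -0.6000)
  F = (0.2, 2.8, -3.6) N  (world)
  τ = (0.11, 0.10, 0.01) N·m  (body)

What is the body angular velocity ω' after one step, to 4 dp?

ω×(Iω) gyroscopic = (0.0432, 0.0036, 0.0108)
angular accel α = (0.4453, 1.6067, -0.0044)
ω + α·dt = (0.2178, -0.5357, -0.6002)

ω' = (0.2178, -0.5357, -0.6002)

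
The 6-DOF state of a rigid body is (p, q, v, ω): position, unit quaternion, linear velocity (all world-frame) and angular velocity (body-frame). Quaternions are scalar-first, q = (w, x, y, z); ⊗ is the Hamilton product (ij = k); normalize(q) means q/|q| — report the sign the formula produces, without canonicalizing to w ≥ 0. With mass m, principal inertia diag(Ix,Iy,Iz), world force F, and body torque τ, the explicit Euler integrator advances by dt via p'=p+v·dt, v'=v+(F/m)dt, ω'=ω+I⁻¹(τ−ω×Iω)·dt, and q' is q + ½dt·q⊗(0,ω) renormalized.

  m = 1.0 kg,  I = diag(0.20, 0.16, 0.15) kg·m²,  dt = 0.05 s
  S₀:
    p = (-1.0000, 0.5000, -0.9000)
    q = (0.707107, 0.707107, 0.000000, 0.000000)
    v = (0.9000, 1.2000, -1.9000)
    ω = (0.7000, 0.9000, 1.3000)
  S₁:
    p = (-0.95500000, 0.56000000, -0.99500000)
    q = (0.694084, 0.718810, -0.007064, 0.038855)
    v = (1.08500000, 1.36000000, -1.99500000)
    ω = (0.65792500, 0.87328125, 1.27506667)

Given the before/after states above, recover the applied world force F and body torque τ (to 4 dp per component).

F = (3.7000, 3.2000, -1.9000)
τ = (-0.1800, -0.0400, -0.1000)

ω₁ − ω₀ = (-0.04207500, -0.02671875, -0.02493333)
gyro term ω₀×Iω₀ = (-0.0117, 0.0455, -0.0252)
I·α + gyro = (-0.1800, -0.0400, -0.1000)
v₁ − v₀ = (0.18500000, 0.16000000, -0.09500000)
F = m·Δv/dt = (3.7000, 3.2000, -1.9000)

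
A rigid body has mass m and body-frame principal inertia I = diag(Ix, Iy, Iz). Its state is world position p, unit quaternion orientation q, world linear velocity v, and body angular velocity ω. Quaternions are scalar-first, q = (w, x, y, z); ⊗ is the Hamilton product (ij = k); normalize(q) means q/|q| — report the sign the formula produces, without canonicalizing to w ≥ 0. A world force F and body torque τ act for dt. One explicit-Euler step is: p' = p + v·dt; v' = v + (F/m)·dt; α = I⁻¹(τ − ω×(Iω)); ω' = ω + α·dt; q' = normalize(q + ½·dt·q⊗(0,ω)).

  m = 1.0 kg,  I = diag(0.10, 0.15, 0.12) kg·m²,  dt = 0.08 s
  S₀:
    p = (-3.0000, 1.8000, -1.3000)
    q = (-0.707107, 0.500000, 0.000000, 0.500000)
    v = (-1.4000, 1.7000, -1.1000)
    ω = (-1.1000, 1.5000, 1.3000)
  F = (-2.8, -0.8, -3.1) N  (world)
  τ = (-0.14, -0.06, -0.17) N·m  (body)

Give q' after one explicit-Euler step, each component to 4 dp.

q⊗(0,ω) = (-0.1000000, 0.0278177, -2.2606605, -0.1692391)
q' = normalize(q + ½dt·q⊗(0,ω)) = (-0.7082, 0.4991, -0.0901, 0.4912)

q' = (-0.7082, 0.4991, -0.0901, 0.4912)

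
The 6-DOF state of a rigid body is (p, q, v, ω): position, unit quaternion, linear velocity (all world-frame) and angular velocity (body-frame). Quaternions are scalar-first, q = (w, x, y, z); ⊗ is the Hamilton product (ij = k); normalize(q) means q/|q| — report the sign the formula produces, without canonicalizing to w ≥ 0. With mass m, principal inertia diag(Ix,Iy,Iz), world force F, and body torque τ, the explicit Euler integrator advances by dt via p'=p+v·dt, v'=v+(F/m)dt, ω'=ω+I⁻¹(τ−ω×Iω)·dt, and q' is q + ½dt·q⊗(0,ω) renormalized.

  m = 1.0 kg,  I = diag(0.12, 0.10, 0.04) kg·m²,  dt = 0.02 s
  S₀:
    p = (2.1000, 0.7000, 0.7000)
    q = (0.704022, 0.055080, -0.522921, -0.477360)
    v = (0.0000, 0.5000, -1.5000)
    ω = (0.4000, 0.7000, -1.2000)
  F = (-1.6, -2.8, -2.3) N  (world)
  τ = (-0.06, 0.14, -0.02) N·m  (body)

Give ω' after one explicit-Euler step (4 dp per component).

ω' = (0.3816, 0.7357, -1.2072)

precession coupling ω×(Iω) = (0.0504, -0.0384, -0.0056)
α = I⁻¹(τ − ω×Iω) = (-0.9200, 1.7840, -0.3600)
new body rate ω' = (0.3816, 0.7357, -1.2072)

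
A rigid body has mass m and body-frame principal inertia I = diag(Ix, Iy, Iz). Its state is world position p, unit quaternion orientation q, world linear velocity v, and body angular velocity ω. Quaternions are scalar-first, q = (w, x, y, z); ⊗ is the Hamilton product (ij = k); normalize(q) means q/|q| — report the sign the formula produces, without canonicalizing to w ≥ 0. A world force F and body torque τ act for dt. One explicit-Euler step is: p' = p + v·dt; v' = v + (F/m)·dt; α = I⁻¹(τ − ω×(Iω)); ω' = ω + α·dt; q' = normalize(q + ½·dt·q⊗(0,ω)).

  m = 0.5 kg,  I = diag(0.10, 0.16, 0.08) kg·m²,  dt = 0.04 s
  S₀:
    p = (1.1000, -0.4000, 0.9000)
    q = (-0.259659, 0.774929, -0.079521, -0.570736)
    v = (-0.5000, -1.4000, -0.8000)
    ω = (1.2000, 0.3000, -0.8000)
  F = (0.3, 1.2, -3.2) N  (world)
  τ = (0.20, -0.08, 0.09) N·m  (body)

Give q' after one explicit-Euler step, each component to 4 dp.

q⊗(0,ω) = (-1.3626473, -0.0767532, -0.1428377, 0.5356311)
updated quaternion q' = (-0.2868, 0.7731, -0.0823, -0.5598)

q' = (-0.2868, 0.7731, -0.0823, -0.5598)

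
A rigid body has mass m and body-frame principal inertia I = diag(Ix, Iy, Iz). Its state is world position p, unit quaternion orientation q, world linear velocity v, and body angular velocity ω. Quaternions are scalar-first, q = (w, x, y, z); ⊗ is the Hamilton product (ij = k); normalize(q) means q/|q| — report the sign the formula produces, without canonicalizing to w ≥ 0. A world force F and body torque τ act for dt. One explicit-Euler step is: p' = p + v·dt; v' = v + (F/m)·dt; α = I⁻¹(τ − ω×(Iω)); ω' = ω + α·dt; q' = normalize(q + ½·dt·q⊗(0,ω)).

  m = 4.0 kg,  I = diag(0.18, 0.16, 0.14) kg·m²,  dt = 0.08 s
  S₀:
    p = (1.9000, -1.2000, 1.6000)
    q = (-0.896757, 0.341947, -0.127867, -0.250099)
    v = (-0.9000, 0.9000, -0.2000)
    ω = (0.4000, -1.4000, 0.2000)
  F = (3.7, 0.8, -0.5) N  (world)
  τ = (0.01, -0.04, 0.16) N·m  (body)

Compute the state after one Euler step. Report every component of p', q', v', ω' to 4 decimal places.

linear accel F/m = (0.9250, 0.2000, -0.1250)
p + v·dt = (1.8280, -1.1280, 1.5840)
new velocity v' = (-0.8260, 0.9160, -0.2100)
ω×(Iω) gyroscopic = (0.0056, 0.0032, 0.0112)
(τ − ω×Iω)/I = (0.0244, -0.2700, 1.0629)
ω + α·dt = (0.4020, -1.4216, 0.2850)
q⊗(0,ω) = (-0.2657728, -0.7344148, 1.0870308, -0.6069304)
updated quaternion q' = (-0.9058, 0.3120, -0.0842, -0.2739)

p' = (1.8280, -1.1280, 1.5840)
q' = (-0.9058, 0.3120, -0.0842, -0.2739)
v' = (-0.8260, 0.9160, -0.2100)
ω' = (0.4020, -1.4216, 0.2850)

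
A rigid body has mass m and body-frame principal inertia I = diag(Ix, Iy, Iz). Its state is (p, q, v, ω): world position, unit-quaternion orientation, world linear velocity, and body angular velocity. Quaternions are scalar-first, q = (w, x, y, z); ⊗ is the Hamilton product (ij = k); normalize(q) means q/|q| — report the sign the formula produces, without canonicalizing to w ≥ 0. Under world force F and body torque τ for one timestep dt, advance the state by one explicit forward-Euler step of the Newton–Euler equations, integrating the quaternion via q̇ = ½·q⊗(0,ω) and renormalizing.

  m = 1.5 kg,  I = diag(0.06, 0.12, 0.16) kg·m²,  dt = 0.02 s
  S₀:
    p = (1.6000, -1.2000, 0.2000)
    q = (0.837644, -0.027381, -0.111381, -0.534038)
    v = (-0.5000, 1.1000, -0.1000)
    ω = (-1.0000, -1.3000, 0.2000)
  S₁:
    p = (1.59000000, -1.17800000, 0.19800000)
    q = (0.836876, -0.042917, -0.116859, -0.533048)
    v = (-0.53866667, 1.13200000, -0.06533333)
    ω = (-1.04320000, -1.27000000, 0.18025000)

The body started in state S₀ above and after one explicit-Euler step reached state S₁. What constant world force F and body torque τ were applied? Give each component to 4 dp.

F = (-2.9000, 2.4000, 2.6000)
τ = (-0.1400, 0.2000, -0.0800)

Δω = ω₁−ω₀ = (-0.04320000, 0.03000000, -0.01975000)
ω₀×(Iω₀) = (-0.0104, 0.0200, 0.0780)
applied torque τ = (-0.1400, 0.2000, -0.0800)
Δv = v₁−v₀ = (-0.03866667, 0.03200000, 0.03466667)
F = m·Δv/dt = (-2.9000, 2.4000, 2.6000)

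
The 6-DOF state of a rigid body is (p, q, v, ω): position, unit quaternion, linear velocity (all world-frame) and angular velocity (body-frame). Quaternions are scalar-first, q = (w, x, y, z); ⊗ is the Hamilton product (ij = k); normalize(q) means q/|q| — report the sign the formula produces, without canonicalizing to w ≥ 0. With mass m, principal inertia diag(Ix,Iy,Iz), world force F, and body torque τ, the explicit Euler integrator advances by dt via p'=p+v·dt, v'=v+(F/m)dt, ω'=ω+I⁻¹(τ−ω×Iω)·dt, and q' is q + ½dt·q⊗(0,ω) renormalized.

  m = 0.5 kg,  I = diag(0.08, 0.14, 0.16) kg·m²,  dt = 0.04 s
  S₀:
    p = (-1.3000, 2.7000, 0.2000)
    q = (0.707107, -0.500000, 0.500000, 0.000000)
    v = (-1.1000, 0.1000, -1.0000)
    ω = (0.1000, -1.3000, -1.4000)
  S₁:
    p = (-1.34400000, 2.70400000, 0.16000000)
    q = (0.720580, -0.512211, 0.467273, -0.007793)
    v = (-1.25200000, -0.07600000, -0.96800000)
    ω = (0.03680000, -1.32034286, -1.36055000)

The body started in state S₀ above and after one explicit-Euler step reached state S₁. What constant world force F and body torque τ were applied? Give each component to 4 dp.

Δv = v₁−v₀ = (-0.15200000, -0.17600000, 0.03200000)
applied force F = (-1.9000, -2.2000, 0.4000)
Δω = ω₁−ω₀ = (-0.06320000, -0.02034286, 0.03945000)
τ = I·(Δω/dt) + ω₀×(Iω₀) = (-0.0900, -0.0600, 0.1500)

F = (-1.9000, -2.2000, 0.4000)
τ = (-0.0900, -0.0600, 0.1500)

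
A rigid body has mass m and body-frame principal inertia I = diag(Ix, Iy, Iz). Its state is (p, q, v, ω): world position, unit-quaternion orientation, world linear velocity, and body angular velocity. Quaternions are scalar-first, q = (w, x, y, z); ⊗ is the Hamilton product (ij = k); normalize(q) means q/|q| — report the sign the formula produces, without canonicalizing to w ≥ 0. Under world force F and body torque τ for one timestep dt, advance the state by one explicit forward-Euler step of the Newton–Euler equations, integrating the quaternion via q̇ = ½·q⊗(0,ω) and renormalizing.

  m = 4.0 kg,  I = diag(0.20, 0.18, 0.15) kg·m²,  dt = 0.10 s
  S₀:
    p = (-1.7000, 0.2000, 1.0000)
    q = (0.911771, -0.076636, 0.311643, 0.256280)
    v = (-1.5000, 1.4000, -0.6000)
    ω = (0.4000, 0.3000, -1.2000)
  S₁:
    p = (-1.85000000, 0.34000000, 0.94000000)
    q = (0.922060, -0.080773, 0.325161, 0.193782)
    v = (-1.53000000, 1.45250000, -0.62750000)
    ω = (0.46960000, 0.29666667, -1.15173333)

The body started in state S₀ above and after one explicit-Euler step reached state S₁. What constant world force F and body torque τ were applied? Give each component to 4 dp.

velocity change Δv = (-0.03000000, 0.05250000, -0.02750000)
m·(v₁−v₀)/dt = (-1.2000, 2.1000, -1.1000)
ω₁ − ω₀ = (0.06960000, -0.00333333, 0.04826667)
I·α + gyro = (0.1500, -0.0300, 0.0700)

F = (-1.2000, 2.1000, -1.1000)
τ = (0.1500, -0.0300, 0.0700)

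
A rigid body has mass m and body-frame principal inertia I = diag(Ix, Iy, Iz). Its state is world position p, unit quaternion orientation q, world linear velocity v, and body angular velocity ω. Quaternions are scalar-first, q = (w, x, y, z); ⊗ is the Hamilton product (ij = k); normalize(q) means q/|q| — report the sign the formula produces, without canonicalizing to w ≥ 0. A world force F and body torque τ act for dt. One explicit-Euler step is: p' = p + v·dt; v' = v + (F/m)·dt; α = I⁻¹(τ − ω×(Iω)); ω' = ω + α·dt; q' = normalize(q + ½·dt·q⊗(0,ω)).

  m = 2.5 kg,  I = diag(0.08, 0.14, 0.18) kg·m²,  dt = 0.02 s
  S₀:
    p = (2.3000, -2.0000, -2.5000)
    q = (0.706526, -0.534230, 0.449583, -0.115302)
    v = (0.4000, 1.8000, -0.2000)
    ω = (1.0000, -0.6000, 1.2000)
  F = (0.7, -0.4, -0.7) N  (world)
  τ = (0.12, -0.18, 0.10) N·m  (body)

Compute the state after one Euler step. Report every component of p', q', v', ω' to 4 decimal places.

ω×(Iω) gyroscopic = (-0.0288, -0.1200, -0.0360)
α = I⁻¹(τ − ω×Iω) = (1.8600, -0.4286, 0.7556)
ω + α·dt = (1.0372, -0.6086, 1.2151)
Hamilton product q⊗(0,ω) = (0.9423422, 1.1768444, 0.1018584, 0.7187862)
updated quaternion q' = (0.7158, -0.5224, 0.4505, -0.1081)
linear accel F/m = (0.2800, -0.1600, -0.2800)
p' = p + v·dt = (2.3080, -1.9640, -2.5040)
v + (F/m)dt = (0.4056, 1.7968, -0.2056)

p' = (2.3080, -1.9640, -2.5040)
q' = (0.7158, -0.5224, 0.4505, -0.1081)
v' = (0.4056, 1.7968, -0.2056)
ω' = (1.0372, -0.6086, 1.2151)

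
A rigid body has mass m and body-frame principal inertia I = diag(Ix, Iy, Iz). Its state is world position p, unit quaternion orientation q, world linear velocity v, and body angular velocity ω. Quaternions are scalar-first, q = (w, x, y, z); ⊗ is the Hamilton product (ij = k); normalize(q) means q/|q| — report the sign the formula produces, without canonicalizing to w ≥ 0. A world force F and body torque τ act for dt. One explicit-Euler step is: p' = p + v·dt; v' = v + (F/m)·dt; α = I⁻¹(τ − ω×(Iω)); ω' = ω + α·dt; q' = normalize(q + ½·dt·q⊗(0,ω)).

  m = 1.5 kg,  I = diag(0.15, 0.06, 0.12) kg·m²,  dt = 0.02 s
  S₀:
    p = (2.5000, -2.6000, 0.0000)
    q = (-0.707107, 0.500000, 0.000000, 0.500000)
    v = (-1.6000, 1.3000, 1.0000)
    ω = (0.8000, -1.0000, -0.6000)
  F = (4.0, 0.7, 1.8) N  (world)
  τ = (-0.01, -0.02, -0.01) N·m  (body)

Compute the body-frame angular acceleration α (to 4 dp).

α = (-0.3067, -0.0933, -0.6833)

ω×(Iω) gyroscopic = (0.0360, -0.0144, 0.0720)
angular accel α = (-0.3067, -0.0933, -0.6833)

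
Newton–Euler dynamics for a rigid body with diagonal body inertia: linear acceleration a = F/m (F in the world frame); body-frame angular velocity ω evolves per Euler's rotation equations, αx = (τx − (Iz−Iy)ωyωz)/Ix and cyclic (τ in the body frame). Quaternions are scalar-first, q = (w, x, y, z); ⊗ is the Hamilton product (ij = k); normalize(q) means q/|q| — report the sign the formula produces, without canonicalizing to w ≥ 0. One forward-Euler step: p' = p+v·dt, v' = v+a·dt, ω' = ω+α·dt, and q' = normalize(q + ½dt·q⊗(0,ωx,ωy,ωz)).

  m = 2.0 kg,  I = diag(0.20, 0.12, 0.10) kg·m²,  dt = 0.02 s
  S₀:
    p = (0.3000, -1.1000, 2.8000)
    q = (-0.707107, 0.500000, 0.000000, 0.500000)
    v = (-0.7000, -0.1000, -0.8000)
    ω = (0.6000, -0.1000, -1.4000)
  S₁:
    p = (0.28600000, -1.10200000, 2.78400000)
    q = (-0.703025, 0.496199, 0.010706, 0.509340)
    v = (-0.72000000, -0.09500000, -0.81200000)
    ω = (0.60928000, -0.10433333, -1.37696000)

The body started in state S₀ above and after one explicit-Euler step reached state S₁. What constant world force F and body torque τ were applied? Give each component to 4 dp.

F = (-2.0000, 0.5000, -1.2000)
τ = (0.0900, -0.1100, 0.1200)

Δv = v₁−v₀ = (-0.02000000, 0.00500000, -0.01200000)
applied force F = (-2.0000, 0.5000, -1.2000)
Δω = ω₁−ω₀ = (0.00928000, -0.00433333, 0.02304000)
ω₀×(Iω₀) = (-0.0028, -0.0840, 0.0048)
I·α + gyro = (0.0900, -0.1100, 0.1200)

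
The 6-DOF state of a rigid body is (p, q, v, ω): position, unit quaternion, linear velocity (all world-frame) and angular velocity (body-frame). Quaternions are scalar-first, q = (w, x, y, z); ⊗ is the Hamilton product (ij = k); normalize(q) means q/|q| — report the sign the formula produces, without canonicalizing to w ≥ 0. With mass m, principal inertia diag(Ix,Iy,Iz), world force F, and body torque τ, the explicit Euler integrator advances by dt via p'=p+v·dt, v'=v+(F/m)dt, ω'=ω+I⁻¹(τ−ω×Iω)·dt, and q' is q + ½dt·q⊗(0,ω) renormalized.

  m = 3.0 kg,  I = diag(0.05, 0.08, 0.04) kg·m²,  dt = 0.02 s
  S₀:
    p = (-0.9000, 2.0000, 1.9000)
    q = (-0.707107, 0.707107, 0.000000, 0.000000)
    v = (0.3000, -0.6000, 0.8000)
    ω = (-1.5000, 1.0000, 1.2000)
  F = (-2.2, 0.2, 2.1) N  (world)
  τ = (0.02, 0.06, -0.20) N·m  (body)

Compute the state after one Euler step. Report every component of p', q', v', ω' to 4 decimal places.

p' = (-0.8940, 1.9880, 1.9160)
q' = (-0.6963, 0.7175, -0.0156, -0.0014)
v' = (0.2853, -0.5987, 0.8140)
ω' = (-1.4728, 1.0195, 1.1225)

α = I⁻¹(τ − ω×Iω) = (1.3600, 0.9750, -3.8750)
ω' = ω + α·dt = (-1.4728, 1.0195, 1.1225)
q⊗(0,ω) = (1.0606605, 1.0606605, -1.5556354, -0.1414214)
q' = normalize(q + ½dt·q⊗(0,ω)) = (-0.6963, 0.7175, -0.0156, -0.0014)
p + v·dt = (-0.8940, 1.9880, 1.9160)
v' = v + a·dt = (0.2853, -0.5987, 0.8140)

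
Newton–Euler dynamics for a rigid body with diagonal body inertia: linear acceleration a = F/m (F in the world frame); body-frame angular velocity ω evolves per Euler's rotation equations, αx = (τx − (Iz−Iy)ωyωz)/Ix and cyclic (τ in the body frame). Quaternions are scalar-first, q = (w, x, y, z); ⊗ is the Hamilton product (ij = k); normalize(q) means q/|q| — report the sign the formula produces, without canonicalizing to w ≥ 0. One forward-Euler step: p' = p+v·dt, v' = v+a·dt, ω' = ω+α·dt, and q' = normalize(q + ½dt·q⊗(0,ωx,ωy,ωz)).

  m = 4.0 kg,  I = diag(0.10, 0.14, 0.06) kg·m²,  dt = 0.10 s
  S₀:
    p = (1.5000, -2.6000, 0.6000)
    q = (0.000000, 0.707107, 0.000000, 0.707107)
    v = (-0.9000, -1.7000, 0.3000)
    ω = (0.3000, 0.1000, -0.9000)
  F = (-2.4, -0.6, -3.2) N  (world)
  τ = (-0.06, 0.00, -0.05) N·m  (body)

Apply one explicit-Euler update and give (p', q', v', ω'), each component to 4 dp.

ω×(Iω) gyroscopic = (0.0072, -0.0108, 0.0012)
(τ − ω×Iω)/I = (-0.6720, 0.0771, -0.8533)
ω + α·dt = (0.2328, 0.1077, -0.9853)
2q̇ = q⊗(0,ω) = (0.4242642, -0.0707107, 0.8485284, 0.0707107)
q + ½dt·q⊗(0,ω), renormalized = (0.0212, 0.7028, 0.0424, 0.7098)
p + v·dt = (1.4100, -2.7700, 0.6300)
new velocity v' = (-0.9600, -1.7150, 0.2200)

p' = (1.4100, -2.7700, 0.6300)
q' = (0.0212, 0.7028, 0.0424, 0.7098)
v' = (-0.9600, -1.7150, 0.2200)
ω' = (0.2328, 0.1077, -0.9853)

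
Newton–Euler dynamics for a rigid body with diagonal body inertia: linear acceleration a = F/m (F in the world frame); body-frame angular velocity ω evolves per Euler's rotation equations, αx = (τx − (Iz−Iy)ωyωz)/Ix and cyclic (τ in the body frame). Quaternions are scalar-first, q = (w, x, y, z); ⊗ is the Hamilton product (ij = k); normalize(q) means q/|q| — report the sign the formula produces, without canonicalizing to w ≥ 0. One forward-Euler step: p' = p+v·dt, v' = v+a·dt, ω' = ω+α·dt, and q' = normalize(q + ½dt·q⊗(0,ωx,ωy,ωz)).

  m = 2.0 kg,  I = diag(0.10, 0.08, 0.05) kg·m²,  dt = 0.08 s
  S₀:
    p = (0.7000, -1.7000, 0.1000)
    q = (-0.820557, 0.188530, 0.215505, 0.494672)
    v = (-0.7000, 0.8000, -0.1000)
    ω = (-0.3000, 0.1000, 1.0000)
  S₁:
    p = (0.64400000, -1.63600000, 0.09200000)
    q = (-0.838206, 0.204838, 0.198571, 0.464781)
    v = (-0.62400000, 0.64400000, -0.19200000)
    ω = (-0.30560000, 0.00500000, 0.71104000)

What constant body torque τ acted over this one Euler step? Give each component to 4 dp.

τ = (-0.0100, -0.1100, -0.1800)

Δω = ω₁−ω₀ = (-0.00560000, -0.09500000, -0.28896000)
gyro term ω₀×Iω₀ = (-0.0030, -0.0150, 0.0006)
applied torque τ = (-0.0100, -0.1100, -0.1800)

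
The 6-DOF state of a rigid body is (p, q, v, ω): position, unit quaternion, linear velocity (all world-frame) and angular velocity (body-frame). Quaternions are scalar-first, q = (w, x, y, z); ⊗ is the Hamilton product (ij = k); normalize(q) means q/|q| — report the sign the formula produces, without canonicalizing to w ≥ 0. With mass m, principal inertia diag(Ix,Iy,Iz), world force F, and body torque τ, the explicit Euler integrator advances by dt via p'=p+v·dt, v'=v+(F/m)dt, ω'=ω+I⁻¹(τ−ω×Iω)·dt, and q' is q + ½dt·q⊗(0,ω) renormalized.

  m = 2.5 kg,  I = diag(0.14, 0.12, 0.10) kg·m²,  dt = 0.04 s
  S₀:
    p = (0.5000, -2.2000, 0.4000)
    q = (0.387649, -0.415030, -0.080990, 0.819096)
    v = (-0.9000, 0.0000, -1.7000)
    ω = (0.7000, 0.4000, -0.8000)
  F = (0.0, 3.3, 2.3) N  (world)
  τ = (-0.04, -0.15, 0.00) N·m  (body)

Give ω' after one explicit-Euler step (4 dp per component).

ω×(Iω) gyroscopic = (0.0064, -0.0224, -0.0056)
angular accel α = (-0.3314, -1.0633, 0.0560)
new body rate ω' = (0.6867, 0.3575, -0.7978)

ω' = (0.6867, 0.3575, -0.7978)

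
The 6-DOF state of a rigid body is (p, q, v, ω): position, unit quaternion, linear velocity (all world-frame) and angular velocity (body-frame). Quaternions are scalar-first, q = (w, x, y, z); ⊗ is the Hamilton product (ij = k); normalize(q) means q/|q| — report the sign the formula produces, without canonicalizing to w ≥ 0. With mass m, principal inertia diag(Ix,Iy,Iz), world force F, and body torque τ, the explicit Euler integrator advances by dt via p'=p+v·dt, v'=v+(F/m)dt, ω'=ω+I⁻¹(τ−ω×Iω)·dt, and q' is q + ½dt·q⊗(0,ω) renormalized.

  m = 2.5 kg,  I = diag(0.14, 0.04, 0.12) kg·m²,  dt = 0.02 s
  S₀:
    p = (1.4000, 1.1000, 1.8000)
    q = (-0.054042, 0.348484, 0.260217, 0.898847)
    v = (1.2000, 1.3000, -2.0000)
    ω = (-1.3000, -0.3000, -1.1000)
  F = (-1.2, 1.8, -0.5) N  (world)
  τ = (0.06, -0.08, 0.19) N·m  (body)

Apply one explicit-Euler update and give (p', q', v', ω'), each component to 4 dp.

p' = (1.4240, 1.1260, 1.7600)
q' = (-0.0388, 0.3490, 0.2525, 0.9016)
v' = (1.1904, 1.3144, -2.0040)
ω' = (-1.2952, -0.3543, -1.0618)

p' = p + v·dt = (1.4240, 1.1260, 1.7600)
v + (F/m)dt = (1.1904, 1.3144, -2.0040)
gyro term ω×Iω = (0.0264, 0.0286, -0.0390)
angular accel α = (0.2400, -2.7150, 1.9083)
ω' = ω + α·dt = (-1.2952, -0.3543, -1.0618)
q⊗(0,ω) = (1.5198260, 0.0536700, -0.7689561, 0.2931831)
q' = normalize(q + ½dt·q⊗(0,ω)) = (-0.0388, 0.3490, 0.2525, 0.9016)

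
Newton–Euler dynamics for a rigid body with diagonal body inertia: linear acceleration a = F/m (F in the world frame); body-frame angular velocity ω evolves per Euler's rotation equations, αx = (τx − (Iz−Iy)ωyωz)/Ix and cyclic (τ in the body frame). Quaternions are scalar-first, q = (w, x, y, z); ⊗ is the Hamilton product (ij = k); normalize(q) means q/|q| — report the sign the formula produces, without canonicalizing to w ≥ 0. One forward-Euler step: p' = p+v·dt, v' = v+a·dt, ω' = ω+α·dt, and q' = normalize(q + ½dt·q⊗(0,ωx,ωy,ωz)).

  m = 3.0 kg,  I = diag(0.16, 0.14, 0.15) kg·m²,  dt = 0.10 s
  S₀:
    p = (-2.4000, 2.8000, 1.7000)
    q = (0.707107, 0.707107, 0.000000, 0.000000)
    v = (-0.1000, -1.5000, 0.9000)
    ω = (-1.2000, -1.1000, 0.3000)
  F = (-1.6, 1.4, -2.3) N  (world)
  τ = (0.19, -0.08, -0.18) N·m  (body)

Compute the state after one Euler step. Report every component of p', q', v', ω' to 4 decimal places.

p' = (-2.4100, 2.6500, 1.7900)
q' = (0.7470, 0.6624, -0.0493, -0.0282)
v' = (-0.1533, -1.4533, 0.8233)
ω' = (-1.0792, -1.1546, 0.1976)

new position p' = (-2.4100, 2.6500, 1.7900)
new velocity v' = (-0.1533, -1.4533, 0.8233)
ω×(Iω) gyroscopic = (-0.0033, -0.0036, -0.0264)
α = I⁻¹(τ − ω×Iω) = (1.2081, -0.5457, -1.0240)
new body rate ω' = (-1.0792, -1.1546, 0.1976)
q⊗(0,ω) = (0.8485284, -0.8485284, -0.9899498, -0.5656856)
q + ½dt·q⊗(0,ω), renormalized = (0.7470, 0.6624, -0.0493, -0.0282)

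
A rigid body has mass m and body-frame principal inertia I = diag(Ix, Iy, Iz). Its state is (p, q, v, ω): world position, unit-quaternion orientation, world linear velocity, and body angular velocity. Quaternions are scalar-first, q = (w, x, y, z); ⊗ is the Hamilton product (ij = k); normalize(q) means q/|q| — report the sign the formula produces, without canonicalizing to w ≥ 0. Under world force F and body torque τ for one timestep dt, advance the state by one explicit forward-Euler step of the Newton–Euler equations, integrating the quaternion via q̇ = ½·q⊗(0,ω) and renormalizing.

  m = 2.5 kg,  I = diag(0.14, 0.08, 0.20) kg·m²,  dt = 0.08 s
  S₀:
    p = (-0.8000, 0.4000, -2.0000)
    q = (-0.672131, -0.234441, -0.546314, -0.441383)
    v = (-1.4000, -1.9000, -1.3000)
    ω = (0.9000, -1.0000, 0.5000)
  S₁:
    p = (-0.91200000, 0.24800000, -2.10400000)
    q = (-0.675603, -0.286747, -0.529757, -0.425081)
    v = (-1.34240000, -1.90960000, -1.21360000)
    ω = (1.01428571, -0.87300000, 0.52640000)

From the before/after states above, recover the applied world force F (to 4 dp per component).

F = (1.8000, -0.3000, 2.7000)

velocity change Δv = (0.05760000, -0.00960000, 0.08640000)
m·(v₁−v₀)/dt = (1.8000, -0.3000, 2.7000)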